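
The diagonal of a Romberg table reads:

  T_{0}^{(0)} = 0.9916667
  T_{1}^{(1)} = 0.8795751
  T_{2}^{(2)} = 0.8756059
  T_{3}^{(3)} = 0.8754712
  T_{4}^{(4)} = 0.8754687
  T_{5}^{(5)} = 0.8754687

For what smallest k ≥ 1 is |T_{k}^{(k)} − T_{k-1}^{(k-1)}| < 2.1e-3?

k = 3

|T_{1}^{(1)} − T_{0}^{(0)}| = 0.1120916 ≥ 2.1e-3
|T_{2}^{(2)} − T_{1}^{(1)}| = 0.0039692 ≥ 2.1e-3
|T_{3}^{(3)} − T_{2}^{(2)}| = 0.0001347 < 2.1e-3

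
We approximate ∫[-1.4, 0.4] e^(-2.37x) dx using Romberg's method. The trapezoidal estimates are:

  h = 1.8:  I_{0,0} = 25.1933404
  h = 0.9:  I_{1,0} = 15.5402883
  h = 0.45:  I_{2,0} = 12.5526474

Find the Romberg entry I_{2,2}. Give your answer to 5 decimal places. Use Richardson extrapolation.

11.50571

I_{1,1} = (4·15.5402883 − 25.1933404) / 3 = 12.3226043
I_{2,1} = (4·12.5526474 − 15.5402883) / 3 = 11.5567671
I_{2,2} = 11.5567671 + (11.5567671 − 12.3226043)/15 = 11.5057113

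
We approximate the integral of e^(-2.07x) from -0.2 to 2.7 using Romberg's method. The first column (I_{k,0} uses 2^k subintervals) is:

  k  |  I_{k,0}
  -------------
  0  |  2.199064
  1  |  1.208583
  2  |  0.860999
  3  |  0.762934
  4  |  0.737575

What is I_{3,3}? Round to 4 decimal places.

0.7291

Richardson extrapolation on the trapezoidal column (denominator 4−1=3):
I_{1,1} = 1.208583 + (1.208583 − 2.199064)/3 = 0.878423
I_{2,1} = (4·0.860999 − 1.208583) / 3 = 0.745138
I_{3,1} = (4·0.762934 − 0.860999) / 3 = 0.730246
I_{2,2} = 0.745138 + (0.745138 − 0.878423)/15 = 0.736252
I_{3,2} = (16·0.730246 − 0.745138) / 15 = 0.729253
I_{3,3} = (64·0.729253 − 0.736252) / 63 = 0.729142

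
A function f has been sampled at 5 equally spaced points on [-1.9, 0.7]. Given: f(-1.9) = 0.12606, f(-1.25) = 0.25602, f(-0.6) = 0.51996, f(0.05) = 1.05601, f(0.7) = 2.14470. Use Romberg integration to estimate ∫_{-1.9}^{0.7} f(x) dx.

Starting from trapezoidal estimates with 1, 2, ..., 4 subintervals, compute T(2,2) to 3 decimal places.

T(0,0) (trapezoid, 1 panel, h=2.6000): 2.95199
T(1,0) (trapezoid, 2 panels, h=1.3000): 2.15194
T(2,0) (trapezoid, 4 panels, h=0.6500): 1.92879
T(1,1) = 2.15194 + (2.15194 − 2.95199)/3 = 1.88526
T(2,1) = 1.92879 + (1.92879 − 2.15194)/3 = 1.85441
T(2,2) = 1.85441 + (1.85441 − 1.88526)/15 = 1.85235

1.852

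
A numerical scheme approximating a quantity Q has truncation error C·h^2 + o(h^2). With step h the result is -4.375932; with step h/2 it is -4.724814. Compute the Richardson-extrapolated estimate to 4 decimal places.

-4.8411

The leading error scales as h^2; refining by a factor of 2 reduces it by 2^2 = 4.
Extrapolated value = (4·A(h/2) − A(h)) / (4 − 1)
= (4·(-4.724814) − (-4.375932)) / 3
= -14.523324 / 3 = -4.841108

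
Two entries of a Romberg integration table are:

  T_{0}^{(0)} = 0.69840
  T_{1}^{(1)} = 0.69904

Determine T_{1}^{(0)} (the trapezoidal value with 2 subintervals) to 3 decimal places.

From T_{1}^{(1)} = (4·T_{1}^{(0)} − T_{0}^{(0)})/3, solve for T_{1}^{(0)}:
4·T_{1}^{(0)} = 3·0.69904 + 0.69840 = 2.79552
T_{1}^{(0)} = 0.69888

0.699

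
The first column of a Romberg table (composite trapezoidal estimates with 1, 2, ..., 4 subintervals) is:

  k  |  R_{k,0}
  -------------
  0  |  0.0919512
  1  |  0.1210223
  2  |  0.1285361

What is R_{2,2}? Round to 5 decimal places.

R_{1,1} = 0.1210223 + (0.1210223 − 0.0919512)/3 = 0.1307127
R_{2,1} = (4·0.1285361 − 0.1210223) / 3 = 0.1310407
R_{2,2} = 0.1310407 + (0.1310407 − 0.1307127)/15 = 0.1310626

0.13106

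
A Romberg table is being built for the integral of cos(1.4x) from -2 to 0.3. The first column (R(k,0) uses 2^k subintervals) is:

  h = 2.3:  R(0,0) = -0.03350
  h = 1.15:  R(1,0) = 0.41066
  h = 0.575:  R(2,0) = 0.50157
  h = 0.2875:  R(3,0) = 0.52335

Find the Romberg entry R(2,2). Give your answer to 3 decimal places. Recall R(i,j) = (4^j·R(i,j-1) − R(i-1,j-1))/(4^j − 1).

Richardson extrapolation on the trapezoidal column (denominator 4−1=3):
R(1,1) = 0.41066 + (0.41066 − (-0.03350))/3 = 0.55871
R(2,1) = 0.50157 + (0.50157 − 0.41066)/3 = 0.53187
R(2,2) = (16·0.53187 − 0.55871) / 15 = 0.53008

0.530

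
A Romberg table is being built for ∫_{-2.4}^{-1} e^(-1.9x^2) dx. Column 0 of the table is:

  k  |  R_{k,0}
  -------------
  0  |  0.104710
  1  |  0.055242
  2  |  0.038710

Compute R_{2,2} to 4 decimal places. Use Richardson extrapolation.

Richardson extrapolation on the trapezoidal column (denominator 4−1=3):
R_{1,1} = 0.055242 + (0.055242 − 0.104710)/3 = 0.038753
R_{2,1} = 0.038710 + (0.038710 − 0.055242)/3 = 0.033199
R_{2,2} = 0.033199 + (0.033199 − 0.038753)/15 = 0.032829

0.0328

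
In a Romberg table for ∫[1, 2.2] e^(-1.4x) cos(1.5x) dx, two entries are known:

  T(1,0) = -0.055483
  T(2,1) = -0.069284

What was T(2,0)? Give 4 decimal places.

-0.0658

From T(2,1) = (4·T(2,0) − T(1,0))/3, solve for T(2,0):
4·T(2,0) = 3·(-0.069284) + (-0.055483) = -0.263335
T(2,0) = -0.065834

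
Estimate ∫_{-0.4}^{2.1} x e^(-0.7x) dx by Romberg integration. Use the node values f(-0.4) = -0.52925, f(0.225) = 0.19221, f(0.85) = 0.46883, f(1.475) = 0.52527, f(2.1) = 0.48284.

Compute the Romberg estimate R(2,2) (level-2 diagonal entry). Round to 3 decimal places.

0.785

R(0,0) (trapezoid, 1 panel, h=2.5000): -0.05801
R(1,0) (trapezoid, 2 panels, h=1.2500): 0.55703
R(2,0) (trapezoid, 4 panels, h=0.6250): 0.72694
R(1,1) = 0.55703 + (0.55703 − (-0.05801))/3 = 0.76204
R(2,1) = 0.72694 + (0.72694 − 0.55703)/3 = 0.78358
R(2,2) = 0.78358 + (0.78358 − 0.76204)/15 = 0.78502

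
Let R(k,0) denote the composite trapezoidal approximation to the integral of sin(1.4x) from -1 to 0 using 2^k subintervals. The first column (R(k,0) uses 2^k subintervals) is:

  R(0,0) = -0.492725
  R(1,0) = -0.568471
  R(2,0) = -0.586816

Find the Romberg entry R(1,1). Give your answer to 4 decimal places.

-0.5937

Richardson extrapolation on the trapezoidal column (denominator 4−1=3):
R(1,1) = (4·(-0.568471) − (-0.492725)) / 3 = -0.593720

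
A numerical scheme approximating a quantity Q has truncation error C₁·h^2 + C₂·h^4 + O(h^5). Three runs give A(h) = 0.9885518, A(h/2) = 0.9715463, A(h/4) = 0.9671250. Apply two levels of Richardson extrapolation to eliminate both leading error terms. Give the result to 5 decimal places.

0.96564

First eliminate the h^2 term (factor 2^2 = 4):
  B₁ = (4·0.9715463 − 0.9885518)/3 = 0.9658778
  B₂ = (4·0.9671250 − 0.9715463)/3 = 0.9656512
Then eliminate the h^4 term (factor 2^4 = 16):
  (16·0.9656512 − 0.9658778)/15 = 0.9656361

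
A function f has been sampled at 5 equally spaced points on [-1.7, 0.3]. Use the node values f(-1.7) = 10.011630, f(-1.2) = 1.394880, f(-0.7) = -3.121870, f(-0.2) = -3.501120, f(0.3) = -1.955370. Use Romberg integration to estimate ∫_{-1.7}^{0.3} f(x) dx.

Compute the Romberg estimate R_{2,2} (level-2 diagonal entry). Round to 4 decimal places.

-1.0771

R_{0,0} (trapezoid, 1 panel, h=2.0000): 8.056260
R_{1,0} (trapezoid, 2 panels, h=1.0000): 0.906260
R_{2,0} (trapezoid, 4 panels, h=0.5000): -0.599990
R_{1,1} = 0.906260 + (0.906260 − 8.056260)/3 = -1.477073
R_{2,1} = -0.599990 + (-0.599990 − 0.906260)/3 = -1.102073
R_{2,2} = -1.102073 + (-1.102073 − (-1.477073))/15 = -1.077073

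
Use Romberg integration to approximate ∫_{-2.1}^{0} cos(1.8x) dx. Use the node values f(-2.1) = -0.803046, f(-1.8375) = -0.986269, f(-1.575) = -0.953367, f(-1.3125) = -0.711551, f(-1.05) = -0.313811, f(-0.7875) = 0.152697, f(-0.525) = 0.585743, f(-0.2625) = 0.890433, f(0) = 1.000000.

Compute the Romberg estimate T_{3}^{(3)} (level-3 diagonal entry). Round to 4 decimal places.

-0.3311

T_{0}^{(0)} (trapezoid, 1 panel, h=2.1000): 0.206802
T_{1}^{(0)} (trapezoid, 2 panels, h=1.0500): -0.226101
T_{2}^{(0)} (trapezoid, 4 panels, h=0.5250): -0.306053
T_{3}^{(0)} (trapezoid, 8 panels, h=0.2625): -0.324883
T_{1}^{(1)} = -0.226101 + (-0.226101 − 0.206802)/3 = -0.370402
T_{2}^{(1)} = -0.306053 + (-0.306053 − (-0.226101))/3 = -0.332704
T_{3}^{(1)} = -0.324883 + (-0.324883 − (-0.306053))/3 = -0.331160
T_{2}^{(2)} = -0.332704 + (-0.332704 − (-0.370402))/15 = -0.330191
T_{3}^{(2)} = -0.331160 + (-0.331160 − (-0.332704))/15 = -0.331057
T_{3}^{(3)} = -0.331057 + (-0.331057 − (-0.330191))/63 = -0.331071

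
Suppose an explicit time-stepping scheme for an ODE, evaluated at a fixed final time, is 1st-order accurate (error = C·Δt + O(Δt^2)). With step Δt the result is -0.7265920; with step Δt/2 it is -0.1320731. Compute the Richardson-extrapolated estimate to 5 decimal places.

0.46245

Extrapolated value = (2·A(Δt/2) − A(Δt)) / (2 − 1)
= (2·(-0.1320731) − (-0.7265920)) / 1
= 0.4624458 / 1 = 0.4624458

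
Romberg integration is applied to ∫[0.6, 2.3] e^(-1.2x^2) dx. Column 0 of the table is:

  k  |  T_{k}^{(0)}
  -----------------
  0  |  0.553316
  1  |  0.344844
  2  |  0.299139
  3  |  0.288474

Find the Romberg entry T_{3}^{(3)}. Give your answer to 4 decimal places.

Richardson extrapolation on the trapezoidal column (denominator 4−1=3):
T_{1}^{(1)} = (4·0.344844 − 0.553316) / 3 = 0.275353
T_{2}^{(1)} = 0.299139 + (0.299139 − 0.344844)/3 = 0.283904
T_{3}^{(1)} = 0.288474 + (0.288474 − 0.299139)/3 = 0.284919
T_{2}^{(2)} = 0.283904 + (0.283904 − 0.275353)/15 = 0.284474
T_{3}^{(2)} = (16·0.284919 − 0.283904) / 15 = 0.284987
T_{3}^{(3)} = (64·0.284987 − 0.284474) / 63 = 0.284995

0.2850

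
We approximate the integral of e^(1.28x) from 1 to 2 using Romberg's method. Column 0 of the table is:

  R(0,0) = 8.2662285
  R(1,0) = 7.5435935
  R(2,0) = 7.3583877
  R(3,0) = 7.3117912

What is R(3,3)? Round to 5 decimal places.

Richardson extrapolation on the trapezoidal column (denominator 4−1=3):
R(1,1) = 7.5435935 + (7.5435935 − 8.2662285)/3 = 7.3027152
R(2,1) = 7.3583877 + (7.3583877 − 7.5435935)/3 = 7.2966524
R(3,1) = (4·7.3117912 − 7.3583877) / 3 = 7.2962590
R(2,2) = 7.2966524 + (7.2966524 − 7.3027152)/15 = 7.2962482
R(3,2) = 7.2962590 + (7.2962590 − 7.2966524)/15 = 7.2962328
R(3,3) = (64·7.2962328 − 7.2962482) / 63 = 7.2962326

7.29623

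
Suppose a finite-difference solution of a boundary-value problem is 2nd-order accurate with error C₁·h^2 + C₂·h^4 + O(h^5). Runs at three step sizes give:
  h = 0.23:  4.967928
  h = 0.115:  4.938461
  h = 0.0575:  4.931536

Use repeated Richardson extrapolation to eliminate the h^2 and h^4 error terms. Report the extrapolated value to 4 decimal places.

First eliminate the h^2 term (factor 2^2 = 4):
  B₁ = (4·4.938461 − 4.967928)/3 = 4.928639
  B₂ = (4·4.931536 − 4.938461)/3 = 4.929228
Then eliminate the h^4 term (factor 2^4 = 16):
  (16·4.929228 − 4.928639)/15 = 4.929267

4.9293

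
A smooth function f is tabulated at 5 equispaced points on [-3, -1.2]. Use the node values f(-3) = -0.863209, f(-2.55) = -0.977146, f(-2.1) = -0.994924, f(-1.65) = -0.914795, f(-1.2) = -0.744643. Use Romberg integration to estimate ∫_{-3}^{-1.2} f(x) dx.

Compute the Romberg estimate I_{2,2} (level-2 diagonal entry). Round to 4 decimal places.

I_{0,0} (trapezoid, 1 panel, h=1.8000): -1.447067
I_{1,0} (trapezoid, 2 panels, h=0.9000): -1.618965
I_{2,0} (trapezoid, 4 panels, h=0.4500): -1.660856
I_{1,1} = -1.618965 + (-1.618965 − (-1.447067))/3 = -1.676264
I_{2,1} = -1.660856 + (-1.660856 − (-1.618965))/3 = -1.674820
I_{2,2} = -1.674820 + (-1.674820 − (-1.676264))/15 = -1.674724

-1.6747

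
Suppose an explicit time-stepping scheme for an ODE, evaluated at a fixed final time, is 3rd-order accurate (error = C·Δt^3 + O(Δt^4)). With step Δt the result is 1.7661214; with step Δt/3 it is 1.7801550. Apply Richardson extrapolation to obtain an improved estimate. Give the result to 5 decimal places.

1.78069

The leading error scales as Δt^3; refining by a factor of 3 reduces it by 3^3 = 27.
Extrapolated value = (27·A(Δt/3) − A(Δt)) / (27 − 1)
= (27·1.7801550 − 1.7661214) / 26
= 46.2980636 / 26 = 1.7806948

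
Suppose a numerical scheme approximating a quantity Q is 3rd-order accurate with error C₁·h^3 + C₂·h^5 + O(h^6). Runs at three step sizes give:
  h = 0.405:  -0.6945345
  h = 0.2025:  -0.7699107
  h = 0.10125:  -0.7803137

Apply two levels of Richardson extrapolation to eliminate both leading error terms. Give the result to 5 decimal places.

-0.78184

First eliminate the h^3 term (factor 2^3 = 8):
  B₁ = (8·(-0.7699107) − (-0.6945345))/7 = -0.7806787
  B₂ = (8·(-0.7803137) − (-0.7699107))/7 = -0.7817998
Then eliminate the h^5 term (factor 2^5 = 32):
  (32·(-0.7817998) − (-0.7806787))/31 = -0.7818360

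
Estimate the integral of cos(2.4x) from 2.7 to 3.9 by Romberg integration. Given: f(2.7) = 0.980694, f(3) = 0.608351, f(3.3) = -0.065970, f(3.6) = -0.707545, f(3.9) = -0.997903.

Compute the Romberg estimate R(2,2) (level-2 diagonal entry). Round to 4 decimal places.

R(0,0) (trapezoid, 1 panel, h=1.2000): -0.010325
R(1,0) (trapezoid, 2 panels, h=0.6000): -0.044745
R(2,0) (trapezoid, 4 panels, h=0.3000): -0.052131
R(1,1) = -0.044745 + (-0.044745 − (-0.010325))/3 = -0.056218
R(2,1) = -0.052131 + (-0.052131 − (-0.044745))/3 = -0.054593
R(2,2) = -0.054593 + (-0.054593 − (-0.056218))/15 = -0.054485

-0.0545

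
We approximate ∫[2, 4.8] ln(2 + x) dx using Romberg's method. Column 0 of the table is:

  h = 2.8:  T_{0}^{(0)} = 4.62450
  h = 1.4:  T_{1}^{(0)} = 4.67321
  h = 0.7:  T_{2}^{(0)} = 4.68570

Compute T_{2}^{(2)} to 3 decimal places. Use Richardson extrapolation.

4.690

T_{1}^{(1)} = 4.67321 + (4.67321 − 4.62450)/3 = 4.68945
T_{2}^{(1)} = 4.68570 + (4.68570 − 4.67321)/3 = 4.68986
T_{2}^{(2)} = 4.68986 + (4.68986 − 4.68945)/15 = 4.68989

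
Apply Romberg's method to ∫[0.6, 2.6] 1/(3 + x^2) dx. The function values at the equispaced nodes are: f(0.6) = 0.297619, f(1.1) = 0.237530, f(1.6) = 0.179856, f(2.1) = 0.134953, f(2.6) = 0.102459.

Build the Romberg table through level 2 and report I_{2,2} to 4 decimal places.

0.3751

I_{0,0} (trapezoid, 1 panel, h=2.0000): 0.400078
I_{1,0} (trapezoid, 2 panels, h=1.0000): 0.379895
I_{2,0} (trapezoid, 4 panels, h=0.5000): 0.376189
I_{1,1} = 0.379895 + (0.379895 − 0.400078)/3 = 0.373167
I_{2,1} = 0.376189 + (0.376189 − 0.379895)/3 = 0.374954
I_{2,2} = 0.374954 + (0.374954 − 0.373167)/15 = 0.375073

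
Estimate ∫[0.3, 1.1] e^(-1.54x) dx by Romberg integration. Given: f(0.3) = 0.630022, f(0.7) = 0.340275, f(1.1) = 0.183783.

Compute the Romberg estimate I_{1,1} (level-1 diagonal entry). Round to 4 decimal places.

I_{0,0} (trapezoid, 1 panel, h=0.8000): 0.325522
I_{1,0} (trapezoid, 2 panels, h=0.4000): 0.298871
I_{1,1} = 0.298871 + (0.298871 − 0.325522)/3 = 0.289987

0.2900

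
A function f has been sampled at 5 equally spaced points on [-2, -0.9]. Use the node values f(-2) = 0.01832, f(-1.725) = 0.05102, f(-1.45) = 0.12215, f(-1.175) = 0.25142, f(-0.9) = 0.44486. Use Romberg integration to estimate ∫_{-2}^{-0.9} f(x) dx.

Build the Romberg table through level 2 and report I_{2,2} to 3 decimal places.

0.176

I_{0,0} (trapezoid, 1 panel, h=1.1000): 0.25475
I_{1,0} (trapezoid, 2 panels, h=0.5500): 0.19456
I_{2,0} (trapezoid, 4 panels, h=0.2750): 0.18045
I_{1,1} = 0.19456 + (0.19456 − 0.25475)/3 = 0.17450
I_{2,1} = 0.18045 + (0.18045 − 0.19456)/3 = 0.17575
I_{2,2} = 0.17575 + (0.17575 − 0.17450)/15 = 0.17583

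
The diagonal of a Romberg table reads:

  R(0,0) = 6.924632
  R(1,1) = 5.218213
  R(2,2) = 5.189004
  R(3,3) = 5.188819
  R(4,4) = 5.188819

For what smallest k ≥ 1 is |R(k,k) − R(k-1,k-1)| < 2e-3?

k = 3

|R(1,1) − R(0,0)| = 1.706419 ≥ 2e-3
|R(2,2) − R(1,1)| = 0.029209 ≥ 2e-3
|R(3,3) − R(2,2)| = 0.000185 < 2e-3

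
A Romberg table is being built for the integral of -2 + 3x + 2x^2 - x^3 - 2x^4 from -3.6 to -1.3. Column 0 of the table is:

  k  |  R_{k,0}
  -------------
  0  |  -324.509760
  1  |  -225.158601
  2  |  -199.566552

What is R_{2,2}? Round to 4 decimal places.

-190.9688

Richardson extrapolation on the trapezoidal column (denominator 4−1=3):
R_{1,1} = -225.158601 + (-225.158601 − (-324.509760))/3 = -192.041548
R_{2,1} = -199.566552 + (-199.566552 − (-225.158601))/3 = -191.035869
R_{2,2} = (16·(-191.035869) − (-192.041548)) / 15 = -190.968824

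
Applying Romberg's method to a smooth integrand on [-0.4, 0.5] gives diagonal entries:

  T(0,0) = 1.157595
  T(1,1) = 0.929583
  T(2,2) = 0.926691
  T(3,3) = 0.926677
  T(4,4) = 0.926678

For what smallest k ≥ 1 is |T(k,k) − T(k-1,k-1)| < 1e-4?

k = 3

|T(1,1) − T(0,0)| = 0.228012 ≥ 1e-4
|T(2,2) − T(1,1)| = 0.002892 ≥ 1e-4
|T(3,3) − T(2,2)| = 0.000014 < 1e-4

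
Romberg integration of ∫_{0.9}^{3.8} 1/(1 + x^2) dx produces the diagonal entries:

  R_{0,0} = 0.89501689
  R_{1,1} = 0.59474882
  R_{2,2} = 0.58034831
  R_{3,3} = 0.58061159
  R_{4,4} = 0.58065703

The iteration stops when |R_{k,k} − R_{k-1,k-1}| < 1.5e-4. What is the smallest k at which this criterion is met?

|R_{1,1} − R_{0,0}| = 0.30026807 ≥ 1.5e-4
|R_{2,2} − R_{1,1}| = 0.01440051 ≥ 1.5e-4
|R_{3,3} − R_{2,2}| = 0.00026328 ≥ 1.5e-4
|R_{4,4} − R_{3,3}| = 0.00004544 < 1.5e-4

k = 4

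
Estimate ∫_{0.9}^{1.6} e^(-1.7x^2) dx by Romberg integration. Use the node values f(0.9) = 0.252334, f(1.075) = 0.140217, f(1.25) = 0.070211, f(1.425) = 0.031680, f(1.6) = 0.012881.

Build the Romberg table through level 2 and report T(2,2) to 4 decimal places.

T(0,0) (trapezoid, 1 panel, h=0.7000): 0.092825
T(1,0) (trapezoid, 2 panels, h=0.3500): 0.070986
T(2,0) (trapezoid, 4 panels, h=0.1750): 0.065575
T(1,1) = 0.070986 + (0.070986 − 0.092825)/3 = 0.063706
T(2,1) = 0.065575 + (0.065575 − 0.070986)/3 = 0.063771
T(2,2) = 0.063771 + (0.063771 − 0.063706)/15 = 0.063775

0.0638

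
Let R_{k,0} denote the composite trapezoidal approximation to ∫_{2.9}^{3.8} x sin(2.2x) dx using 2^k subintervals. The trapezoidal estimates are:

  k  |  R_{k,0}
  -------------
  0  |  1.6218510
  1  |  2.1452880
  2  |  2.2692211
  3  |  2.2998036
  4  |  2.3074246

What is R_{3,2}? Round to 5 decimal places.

Richardson extrapolation on the trapezoidal column (denominator 4−1=3):
R_{2,1} = (4·2.2692211 − 2.1452880) / 3 = 2.3105321
R_{3,1} = (4·2.2998036 − 2.2692211) / 3 = 2.3099978
R_{3,2} = (16·2.3099978 − 2.3105321) / 15 = 2.3099622

2.30996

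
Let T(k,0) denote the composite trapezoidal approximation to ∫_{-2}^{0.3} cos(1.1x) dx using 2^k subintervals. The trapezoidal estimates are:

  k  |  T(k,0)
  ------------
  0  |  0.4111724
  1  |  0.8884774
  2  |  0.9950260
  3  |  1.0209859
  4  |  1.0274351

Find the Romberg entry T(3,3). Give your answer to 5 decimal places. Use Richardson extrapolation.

Richardson extrapolation on the trapezoidal column (denominator 4−1=3):
T(1,1) = (4·0.8884774 − 0.4111724) / 3 = 1.0475791
T(2,1) = (4·0.9950260 − 0.8884774) / 3 = 1.0305422
T(3,1) = 1.0209859 + (1.0209859 − 0.9950260)/3 = 1.0296392
T(2,2) = (16·1.0305422 − 1.0475791) / 15 = 1.0294064
T(3,2) = 1.0296392 + (1.0296392 − 1.0305422)/15 = 1.0295790
T(3,3) = 1.0295790 + (1.0295790 − 1.0294064)/63 = 1.0295817

1.02958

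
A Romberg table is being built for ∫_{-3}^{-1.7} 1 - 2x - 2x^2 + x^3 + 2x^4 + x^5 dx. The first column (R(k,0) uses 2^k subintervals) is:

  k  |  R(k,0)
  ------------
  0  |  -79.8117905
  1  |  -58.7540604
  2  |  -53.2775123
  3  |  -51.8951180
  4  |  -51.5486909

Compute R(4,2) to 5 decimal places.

-51.43314

Richardson extrapolation on the trapezoidal column (denominator 4−1=3):
R(3,1) = -51.8951180 + (-51.8951180 − (-53.2775123))/3 = -51.4343199
R(4,1) = -51.5486909 + (-51.5486909 − (-51.8951180))/3 = -51.4332152
R(4,2) = -51.4332152 + (-51.4332152 − (-51.4343199))/15 = -51.4331416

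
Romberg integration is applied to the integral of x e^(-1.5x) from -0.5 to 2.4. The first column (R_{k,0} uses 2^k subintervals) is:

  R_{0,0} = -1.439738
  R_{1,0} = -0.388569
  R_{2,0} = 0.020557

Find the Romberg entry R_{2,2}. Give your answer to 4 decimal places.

0.1699

R_{1,1} = -0.388569 + (-0.388569 − (-1.439738))/3 = -0.038179
R_{2,1} = 0.020557 + (0.020557 − (-0.388569))/3 = 0.156932
R_{2,2} = 0.156932 + (0.156932 − (-0.038179))/15 = 0.169939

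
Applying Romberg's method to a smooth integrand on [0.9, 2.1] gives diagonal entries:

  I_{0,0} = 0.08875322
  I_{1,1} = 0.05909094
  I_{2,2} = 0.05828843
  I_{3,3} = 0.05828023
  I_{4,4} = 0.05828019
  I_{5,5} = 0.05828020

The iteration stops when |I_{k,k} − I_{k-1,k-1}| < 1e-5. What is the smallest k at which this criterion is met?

k = 3

|I_{1,1} − I_{0,0}| = 0.02966228 ≥ 1e-5
|I_{2,2} − I_{1,1}| = 0.00080251 ≥ 1e-5
|I_{3,3} − I_{2,2}| = 0.00000820 < 1e-5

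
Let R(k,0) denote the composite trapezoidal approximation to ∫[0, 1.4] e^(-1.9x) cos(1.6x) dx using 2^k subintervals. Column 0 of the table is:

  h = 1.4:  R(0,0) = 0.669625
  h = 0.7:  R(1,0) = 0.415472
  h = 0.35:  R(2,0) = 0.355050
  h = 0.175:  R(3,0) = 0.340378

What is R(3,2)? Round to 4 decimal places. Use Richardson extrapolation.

Richardson extrapolation on the trapezoidal column (denominator 4−1=3):
R(2,1) = (4·0.355050 − 0.415472) / 3 = 0.334909
R(3,1) = 0.340378 + (0.340378 − 0.355050)/3 = 0.335487
R(3,2) = 0.335487 + (0.335487 − 0.334909)/15 = 0.335526

0.3355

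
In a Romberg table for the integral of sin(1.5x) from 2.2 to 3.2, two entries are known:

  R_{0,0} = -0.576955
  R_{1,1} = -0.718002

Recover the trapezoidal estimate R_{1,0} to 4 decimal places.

-0.6827

From R_{1,1} = (4·R_{1,0} − R_{0,0})/3, solve for R_{1,0}:
4·R_{1,0} = 3·(-0.718002) + (-0.576955) = -2.730961
R_{1,0} = -0.682740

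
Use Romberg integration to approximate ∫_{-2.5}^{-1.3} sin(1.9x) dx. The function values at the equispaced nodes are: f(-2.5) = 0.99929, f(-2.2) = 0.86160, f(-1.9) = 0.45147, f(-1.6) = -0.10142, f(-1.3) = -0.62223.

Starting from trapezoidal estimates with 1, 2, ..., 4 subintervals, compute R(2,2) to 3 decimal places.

0.432

R(0,0) (trapezoid, 1 panel, h=1.2000): 0.22624
R(1,0) (trapezoid, 2 panels, h=0.6000): 0.38400
R(2,0) (trapezoid, 4 panels, h=0.3000): 0.42005
R(1,1) = 0.38400 + (0.38400 − 0.22624)/3 = 0.43659
R(2,1) = 0.42005 + (0.42005 − 0.38400)/3 = 0.43207
R(2,2) = 0.43207 + (0.43207 − 0.43659)/15 = 0.43177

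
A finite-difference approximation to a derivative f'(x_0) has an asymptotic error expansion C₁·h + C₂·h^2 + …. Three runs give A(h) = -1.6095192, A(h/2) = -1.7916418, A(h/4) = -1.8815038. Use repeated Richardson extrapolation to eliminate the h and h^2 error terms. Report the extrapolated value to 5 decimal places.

-1.97057

First eliminate the h term (factor 2^1 = 2):
  B₁ = (2·(-1.7916418) − (-1.6095192))/1 = -1.9737644
  B₂ = (2·(-1.8815038) − (-1.7916418))/1 = -1.9713658
Then eliminate the h^2 term (factor 2^2 = 4):
  (4·(-1.9713658) − (-1.9737644))/3 = -1.9705663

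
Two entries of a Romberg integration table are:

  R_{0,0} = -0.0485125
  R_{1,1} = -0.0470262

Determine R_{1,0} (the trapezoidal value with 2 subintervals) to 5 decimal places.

-0.04740

From R_{1,1} = (4·R_{1,0} − R_{0,0})/3, solve for R_{1,0}:
4·R_{1,0} = 3·(-0.0470262) + (-0.0485125) = -0.1895911
R_{1,0} = -0.0473978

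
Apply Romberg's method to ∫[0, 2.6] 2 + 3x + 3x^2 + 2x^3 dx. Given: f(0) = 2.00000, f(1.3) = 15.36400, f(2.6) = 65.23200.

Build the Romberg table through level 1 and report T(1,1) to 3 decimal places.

55.765

T(0,0) (trapezoid, 1 panel, h=2.6000): 87.40160
T(1,0) (trapezoid, 2 panels, h=1.3000): 63.67400
T(1,1) = 63.67400 + (63.67400 − 87.40160)/3 = 55.76480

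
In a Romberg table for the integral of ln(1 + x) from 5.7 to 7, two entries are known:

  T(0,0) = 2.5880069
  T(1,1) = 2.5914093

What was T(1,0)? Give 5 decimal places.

From T(1,1) = (4·T(1,0) − T(0,0))/3, solve for T(1,0):
4·T(1,0) = 3·2.5914093 + 2.5880069 = 10.3622348
T(1,0) = 2.5905587

2.59056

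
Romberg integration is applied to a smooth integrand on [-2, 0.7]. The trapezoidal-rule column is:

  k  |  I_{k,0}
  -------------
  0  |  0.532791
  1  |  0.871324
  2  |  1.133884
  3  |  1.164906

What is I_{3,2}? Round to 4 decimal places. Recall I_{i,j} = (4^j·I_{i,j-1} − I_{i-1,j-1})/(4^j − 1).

1.1722

I_{2,1} = (4·1.133884 − 0.871324) / 3 = 1.221404
I_{3,1} = 1.164906 + (1.164906 − 1.133884)/3 = 1.175247
I_{3,2} = (16·1.175247 − 1.221404) / 15 = 1.172170
(Column j=1 coincides with Simpson's rule on the same nodes.)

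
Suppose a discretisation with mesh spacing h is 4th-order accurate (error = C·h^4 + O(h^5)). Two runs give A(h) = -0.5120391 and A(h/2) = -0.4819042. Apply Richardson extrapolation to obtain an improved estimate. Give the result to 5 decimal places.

-0.47990

The leading error scales as h^4; refining by a factor of 2 reduces it by 2^4 = 16.
Extrapolated value = (16·A(h/2) − A(h)) / (16 − 1)
= (16·(-0.4819042) − (-0.5120391)) / 15
= -7.1984281 / 15 = -0.4798952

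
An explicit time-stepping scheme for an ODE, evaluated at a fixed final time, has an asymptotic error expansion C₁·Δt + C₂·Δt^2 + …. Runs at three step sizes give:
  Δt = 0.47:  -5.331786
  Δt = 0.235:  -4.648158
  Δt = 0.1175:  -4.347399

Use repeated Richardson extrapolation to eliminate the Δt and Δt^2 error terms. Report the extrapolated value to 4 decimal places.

-4.0740

First eliminate the Δt term (factor 2^1 = 2):
  B₁ = (2·(-4.648158) − (-5.331786))/1 = -3.964530
  B₂ = (2·(-4.347399) − (-4.648158))/1 = -4.046640
Then eliminate the Δt^2 term (factor 2^2 = 4):
  (4·(-4.046640) − (-3.964530))/3 = -4.074010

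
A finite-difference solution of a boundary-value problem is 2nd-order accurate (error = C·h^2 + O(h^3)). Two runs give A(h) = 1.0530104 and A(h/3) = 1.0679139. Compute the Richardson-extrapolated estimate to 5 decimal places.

1.06978

The leading error scales as h^2; refining by a factor of 3 reduces it by 3^2 = 9.
Extrapolated value = (9·A(h/3) − A(h)) / (9 − 1)
= (9·1.0679139 − 1.0530104) / 8
= 8.5582147 / 8 = 1.0697768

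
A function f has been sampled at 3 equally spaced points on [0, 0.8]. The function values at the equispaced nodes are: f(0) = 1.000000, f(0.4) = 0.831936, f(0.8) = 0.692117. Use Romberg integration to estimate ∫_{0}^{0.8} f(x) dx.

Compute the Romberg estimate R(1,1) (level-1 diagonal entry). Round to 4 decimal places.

0.6693

R(0,0) (trapezoid, 1 panel, h=0.8000): 0.676847
R(1,0) (trapezoid, 2 panels, h=0.4000): 0.671198
R(1,1) = 0.671198 + (0.671198 − 0.676847)/3 = 0.669315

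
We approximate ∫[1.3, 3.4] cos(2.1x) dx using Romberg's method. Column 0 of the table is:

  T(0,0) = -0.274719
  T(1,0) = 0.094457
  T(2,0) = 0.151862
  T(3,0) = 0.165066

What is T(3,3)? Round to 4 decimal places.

T(1,1) = (4·0.094457 − (-0.274719)) / 3 = 0.217516
T(2,1) = (4·0.151862 − 0.094457) / 3 = 0.170997
T(3,1) = (4·0.165066 − 0.151862) / 3 = 0.169467
T(2,2) = 0.170997 + (0.170997 − 0.217516)/15 = 0.167896
T(3,2) = (16·0.169467 − 0.170997) / 15 = 0.169365
T(3,3) = 0.169365 + (0.169365 − 0.167896)/63 = 0.169388

0.1694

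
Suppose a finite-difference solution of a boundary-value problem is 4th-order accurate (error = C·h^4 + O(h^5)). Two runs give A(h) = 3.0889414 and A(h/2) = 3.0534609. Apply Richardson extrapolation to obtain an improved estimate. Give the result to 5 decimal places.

Extrapolated value = (16·A(h/2) − A(h)) / (16 − 1)
= (16·3.0534609 − 3.0889414) / 15
= 45.7664330 / 15 = 3.0510955

3.05110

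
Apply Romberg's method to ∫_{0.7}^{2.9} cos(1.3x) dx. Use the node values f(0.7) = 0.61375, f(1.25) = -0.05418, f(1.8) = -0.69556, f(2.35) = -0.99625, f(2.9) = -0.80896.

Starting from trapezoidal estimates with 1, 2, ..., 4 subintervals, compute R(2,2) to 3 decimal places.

-1.059

R(0,0) (trapezoid, 1 panel, h=2.2000): -0.21473
R(1,0) (trapezoid, 2 panels, h=1.1000): -0.87248
R(2,0) (trapezoid, 4 panels, h=0.5500): -1.01398
R(1,1) = -0.87248 + (-0.87248 − (-0.21473))/3 = -1.09173
R(2,1) = -1.01398 + (-1.01398 − (-0.87248))/3 = -1.06115
R(2,2) = -1.06115 + (-1.06115 − (-1.09173))/15 = -1.05911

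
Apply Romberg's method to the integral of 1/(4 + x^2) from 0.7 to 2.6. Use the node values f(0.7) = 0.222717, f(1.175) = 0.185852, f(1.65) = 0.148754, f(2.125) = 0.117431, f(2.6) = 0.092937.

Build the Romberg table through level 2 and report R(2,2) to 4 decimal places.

R(0,0) (trapezoid, 1 panel, h=1.9000): 0.299871
R(1,0) (trapezoid, 2 panels, h=0.9500): 0.291252
R(2,0) (trapezoid, 4 panels, h=0.4750): 0.289685
R(1,1) = 0.291252 + (0.291252 − 0.299871)/3 = 0.288379
R(2,1) = 0.289685 + (0.289685 − 0.291252)/3 = 0.289163
R(2,2) = 0.289163 + (0.289163 − 0.288379)/15 = 0.289215

0.2892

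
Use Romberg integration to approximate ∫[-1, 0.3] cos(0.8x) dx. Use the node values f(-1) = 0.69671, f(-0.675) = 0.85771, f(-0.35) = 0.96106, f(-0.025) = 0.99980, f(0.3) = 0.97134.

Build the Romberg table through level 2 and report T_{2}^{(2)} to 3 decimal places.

T_{0}^{(0)} (trapezoid, 1 panel, h=1.3000): 1.08423
T_{1}^{(0)} (trapezoid, 2 panels, h=0.6500): 1.16681
T_{2}^{(0)} (trapezoid, 4 panels, h=0.3250): 1.18709
T_{1}^{(1)} = 1.16681 + (1.16681 − 1.08423)/3 = 1.19434
T_{2}^{(1)} = 1.18709 + (1.18709 − 1.16681)/3 = 1.19385
T_{2}^{(2)} = 1.19385 + (1.19385 − 1.19434)/15 = 1.19382

1.194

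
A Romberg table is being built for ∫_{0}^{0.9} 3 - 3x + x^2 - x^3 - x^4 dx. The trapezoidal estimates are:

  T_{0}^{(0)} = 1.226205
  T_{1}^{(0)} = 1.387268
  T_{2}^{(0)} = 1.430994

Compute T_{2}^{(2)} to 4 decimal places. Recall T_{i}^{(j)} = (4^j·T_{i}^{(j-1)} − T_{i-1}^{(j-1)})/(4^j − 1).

1.4459

Richardson extrapolation on the trapezoidal column (denominator 4−1=3):
T_{1}^{(1)} = 1.387268 + (1.387268 − 1.226205)/3 = 1.440956
T_{2}^{(1)} = (4·1.430994 − 1.387268) / 3 = 1.445569
T_{2}^{(2)} = 1.445569 + (1.445569 − 1.440956)/15 = 1.445877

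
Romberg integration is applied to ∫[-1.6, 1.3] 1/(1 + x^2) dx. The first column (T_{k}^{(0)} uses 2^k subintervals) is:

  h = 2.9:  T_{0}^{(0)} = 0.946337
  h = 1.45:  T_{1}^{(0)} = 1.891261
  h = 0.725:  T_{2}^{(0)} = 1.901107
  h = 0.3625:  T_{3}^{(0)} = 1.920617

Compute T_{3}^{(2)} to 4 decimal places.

T_{2}^{(1)} = 1.901107 + (1.901107 − 1.891261)/3 = 1.904389
T_{3}^{(1)} = (4·1.920617 − 1.901107) / 3 = 1.927120
T_{3}^{(2)} = (16·1.927120 − 1.904389) / 15 = 1.928635

1.9286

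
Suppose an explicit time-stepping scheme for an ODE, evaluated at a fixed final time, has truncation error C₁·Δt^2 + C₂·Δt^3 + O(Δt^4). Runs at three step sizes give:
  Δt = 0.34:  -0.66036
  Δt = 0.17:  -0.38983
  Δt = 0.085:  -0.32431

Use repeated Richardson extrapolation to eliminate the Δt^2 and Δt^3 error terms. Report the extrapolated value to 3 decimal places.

First eliminate the Δt^2 term (factor 2^2 = 4):
  B₁ = (4·(-0.38983) − (-0.66036))/3 = -0.29965
  B₂ = (4·(-0.32431) − (-0.38983))/3 = -0.30247
Then eliminate the Δt^3 term (factor 2^3 = 8):
  (8·(-0.30247) − (-0.29965))/7 = -0.30287

-0.303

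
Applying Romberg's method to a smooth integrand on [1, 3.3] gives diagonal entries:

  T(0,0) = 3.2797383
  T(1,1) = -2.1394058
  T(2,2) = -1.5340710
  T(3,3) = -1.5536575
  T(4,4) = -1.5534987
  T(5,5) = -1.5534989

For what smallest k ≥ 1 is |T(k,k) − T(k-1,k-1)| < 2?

|T(1,1) − T(0,0)| = 5.4191441 ≥ 2
|T(2,2) − T(1,1)| = 0.6053348 < 2

k = 2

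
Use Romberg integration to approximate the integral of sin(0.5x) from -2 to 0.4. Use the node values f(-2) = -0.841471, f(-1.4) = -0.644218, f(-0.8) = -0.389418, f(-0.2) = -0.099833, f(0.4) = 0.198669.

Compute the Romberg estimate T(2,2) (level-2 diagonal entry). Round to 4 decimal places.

-0.8795

T(0,0) (trapezoid, 1 panel, h=2.4000): -0.771362
T(1,0) (trapezoid, 2 panels, h=1.2000): -0.852983
T(2,0) (trapezoid, 4 panels, h=0.6000): -0.872922
T(1,1) = -0.852983 + (-0.852983 − (-0.771362))/3 = -0.880190
T(2,1) = -0.872922 + (-0.872922 − (-0.852983))/3 = -0.879568
T(2,2) = -0.879568 + (-0.879568 − (-0.880190))/15 = -0.879527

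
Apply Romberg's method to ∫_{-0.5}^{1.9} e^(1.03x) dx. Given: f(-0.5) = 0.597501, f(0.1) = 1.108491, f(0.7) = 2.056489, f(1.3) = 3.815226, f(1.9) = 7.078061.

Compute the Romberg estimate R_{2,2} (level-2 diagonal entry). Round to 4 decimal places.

6.2924

R_{0,0} (trapezoid, 1 panel, h=2.4000): 9.210674
R_{1,0} (trapezoid, 2 panels, h=1.2000): 7.073124
R_{2,0} (trapezoid, 4 panels, h=0.6000): 6.490792
R_{1,1} = 7.073124 + (7.073124 − 9.210674)/3 = 6.360607
R_{2,1} = 6.490792 + (6.490792 − 7.073124)/3 = 6.296681
R_{2,2} = 6.296681 + (6.296681 − 6.360607)/15 = 6.292419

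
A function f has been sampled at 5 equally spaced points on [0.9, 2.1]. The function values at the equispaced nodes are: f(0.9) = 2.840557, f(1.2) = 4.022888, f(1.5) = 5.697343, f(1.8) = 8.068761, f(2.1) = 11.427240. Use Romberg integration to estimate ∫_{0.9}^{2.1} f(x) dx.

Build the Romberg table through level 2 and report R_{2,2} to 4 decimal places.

7.4023

R_{0,0} (trapezoid, 1 panel, h=1.2000): 8.560678
R_{1,0} (trapezoid, 2 panels, h=0.6000): 7.698745
R_{2,0} (trapezoid, 4 panels, h=0.3000): 7.476867
R_{1,1} = 7.698745 + (7.698745 − 8.560678)/3 = 7.411434
R_{2,1} = 7.476867 + (7.476867 − 7.698745)/3 = 7.402908
R_{2,2} = 7.402908 + (7.402908 − 7.411434)/15 = 7.402340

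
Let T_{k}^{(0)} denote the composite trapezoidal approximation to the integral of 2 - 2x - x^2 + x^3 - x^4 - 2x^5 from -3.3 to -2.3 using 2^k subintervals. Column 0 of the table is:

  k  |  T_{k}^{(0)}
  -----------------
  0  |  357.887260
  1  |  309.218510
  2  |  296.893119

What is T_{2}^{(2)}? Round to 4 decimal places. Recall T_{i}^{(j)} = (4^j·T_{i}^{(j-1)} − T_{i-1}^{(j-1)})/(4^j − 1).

292.7706

T_{1}^{(1)} = 309.218510 + (309.218510 − 357.887260)/3 = 292.995593
T_{2}^{(1)} = 296.893119 + (296.893119 − 309.218510)/3 = 292.784655
T_{2}^{(2)} = 292.784655 + (292.784655 − 292.995593)/15 = 292.770592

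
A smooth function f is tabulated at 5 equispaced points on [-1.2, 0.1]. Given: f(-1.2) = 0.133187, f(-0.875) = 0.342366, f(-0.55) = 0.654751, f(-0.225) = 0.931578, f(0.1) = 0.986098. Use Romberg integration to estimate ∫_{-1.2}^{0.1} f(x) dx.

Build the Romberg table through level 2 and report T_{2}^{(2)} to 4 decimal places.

T_{0}^{(0)} (trapezoid, 1 panel, h=1.3000): 0.727535
T_{1}^{(0)} (trapezoid, 2 panels, h=0.6500): 0.789356
T_{2}^{(0)} (trapezoid, 4 panels, h=0.3250): 0.808710
T_{1}^{(1)} = 0.789356 + (0.789356 − 0.727535)/3 = 0.809963
T_{2}^{(1)} = 0.808710 + (0.808710 − 0.789356)/3 = 0.815161
T_{2}^{(2)} = 0.815161 + (0.815161 − 0.809963)/15 = 0.815508

0.8155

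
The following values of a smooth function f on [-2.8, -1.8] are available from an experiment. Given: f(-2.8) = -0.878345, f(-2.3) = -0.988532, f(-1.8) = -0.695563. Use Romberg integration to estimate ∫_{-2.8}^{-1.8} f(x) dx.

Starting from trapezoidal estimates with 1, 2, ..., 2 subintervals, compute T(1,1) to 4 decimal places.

T(0,0) (trapezoid, 1 panel, h=1.0000): -0.786954
T(1,0) (trapezoid, 2 panels, h=0.5000): -0.887743
T(1,1) = -0.887743 + (-0.887743 − (-0.786954))/3 = -0.921339

-0.9213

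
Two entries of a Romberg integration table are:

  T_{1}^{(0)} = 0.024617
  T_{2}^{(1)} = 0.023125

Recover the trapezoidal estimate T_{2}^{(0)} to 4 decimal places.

From T_{2}^{(1)} = (4·T_{2}^{(0)} − T_{1}^{(0)})/3, solve for T_{2}^{(0)}:
4·T_{2}^{(0)} = 3·0.023125 + 0.024617 = 0.093992
T_{2}^{(0)} = 0.023498

0.0235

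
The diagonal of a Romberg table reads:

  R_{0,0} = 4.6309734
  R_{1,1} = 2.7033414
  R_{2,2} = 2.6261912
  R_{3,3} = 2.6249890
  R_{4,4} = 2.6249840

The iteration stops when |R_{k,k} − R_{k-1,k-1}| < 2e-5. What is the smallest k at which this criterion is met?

|R_{1,1} − R_{0,0}| = 1.9276320 ≥ 2e-5
|R_{2,2} − R_{1,1}| = 0.0771502 ≥ 2e-5
|R_{3,3} − R_{2,2}| = 0.0012022 ≥ 2e-5
|R_{4,4} − R_{3,3}| = 0.0000050 < 2e-5

k = 4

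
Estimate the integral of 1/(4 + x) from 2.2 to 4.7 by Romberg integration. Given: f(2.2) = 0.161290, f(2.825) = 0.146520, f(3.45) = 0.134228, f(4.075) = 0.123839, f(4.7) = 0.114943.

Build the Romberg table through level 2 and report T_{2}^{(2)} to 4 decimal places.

0.3388

T_{0}^{(0)} (trapezoid, 1 panel, h=2.5000): 0.345291
T_{1}^{(0)} (trapezoid, 2 panels, h=1.2500): 0.340431
T_{2}^{(0)} (trapezoid, 4 panels, h=0.6250): 0.339190
T_{1}^{(1)} = 0.340431 + (0.340431 − 0.345291)/3 = 0.338811
T_{2}^{(1)} = 0.339190 + (0.339190 − 0.340431)/3 = 0.338776
T_{2}^{(2)} = 0.338776 + (0.338776 − 0.338811)/15 = 0.338774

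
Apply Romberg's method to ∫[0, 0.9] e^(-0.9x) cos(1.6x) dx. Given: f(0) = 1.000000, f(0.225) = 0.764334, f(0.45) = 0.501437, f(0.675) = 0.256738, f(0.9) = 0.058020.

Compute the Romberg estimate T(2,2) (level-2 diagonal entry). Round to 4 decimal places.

T(0,0) (trapezoid, 1 panel, h=0.9000): 0.476109
T(1,0) (trapezoid, 2 panels, h=0.4500): 0.463701
T(2,0) (trapezoid, 4 panels, h=0.2250): 0.461592
T(1,1) = 0.463701 + (0.463701 − 0.476109)/3 = 0.459565
T(2,1) = 0.461592 + (0.461592 − 0.463701)/3 = 0.460889
T(2,2) = 0.460889 + (0.460889 − 0.459565)/15 = 0.460977

0.4610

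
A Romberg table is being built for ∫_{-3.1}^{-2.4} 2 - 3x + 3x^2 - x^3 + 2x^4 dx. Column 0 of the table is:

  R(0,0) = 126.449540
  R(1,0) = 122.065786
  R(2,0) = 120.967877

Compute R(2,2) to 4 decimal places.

Richardson extrapolation on the trapezoidal column (denominator 4−1=3):
R(1,1) = 122.065786 + (122.065786 − 126.449540)/3 = 120.604535
R(2,1) = (4·120.967877 − 122.065786) / 3 = 120.601907
R(2,2) = 120.601907 + (120.601907 − 120.604535)/15 = 120.601732

120.6017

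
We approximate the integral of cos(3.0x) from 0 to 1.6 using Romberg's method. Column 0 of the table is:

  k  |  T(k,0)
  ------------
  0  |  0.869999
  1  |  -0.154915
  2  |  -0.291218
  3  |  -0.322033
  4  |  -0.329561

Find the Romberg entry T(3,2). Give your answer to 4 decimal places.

-0.3320

Richardson extrapolation on the trapezoidal column (denominator 4−1=3):
T(2,1) = (4·(-0.291218) − (-0.154915)) / 3 = -0.336652
T(3,1) = (4·(-0.322033) − (-0.291218)) / 3 = -0.332305
T(3,2) = (16·(-0.332305) − (-0.336652)) / 15 = -0.332015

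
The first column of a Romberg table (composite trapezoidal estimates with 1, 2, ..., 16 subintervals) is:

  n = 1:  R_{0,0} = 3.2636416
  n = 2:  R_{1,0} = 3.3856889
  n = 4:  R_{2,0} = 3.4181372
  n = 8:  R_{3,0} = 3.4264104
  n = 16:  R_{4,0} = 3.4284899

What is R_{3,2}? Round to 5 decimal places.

3.42918

Richardson extrapolation on the trapezoidal column (denominator 4−1=3):
R_{2,1} = 3.4181372 + (3.4181372 − 3.3856889)/3 = 3.4289533
R_{3,1} = 3.4264104 + (3.4264104 − 3.4181372)/3 = 3.4291681
R_{3,2} = 3.4291681 + (3.4291681 − 3.4289533)/15 = 3.4291824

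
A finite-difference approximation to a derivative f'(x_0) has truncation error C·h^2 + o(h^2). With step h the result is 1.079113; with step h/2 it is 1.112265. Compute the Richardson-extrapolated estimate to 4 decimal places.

The leading error scales as h^2; refining by a factor of 2 reduces it by 2^2 = 4.
Extrapolated value = (4·A(h/2) − A(h)) / (4 − 1)
= (4·1.112265 − 1.079113) / 3
= 3.369947 / 3 = 1.123316

1.1233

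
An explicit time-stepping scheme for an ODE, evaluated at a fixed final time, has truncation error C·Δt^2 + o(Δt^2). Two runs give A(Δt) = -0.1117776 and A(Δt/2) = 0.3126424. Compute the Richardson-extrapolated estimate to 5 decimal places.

0.45412

Extrapolated value = (4·A(Δt/2) − A(Δt)) / (4 − 1)
= (4·0.3126424 − (-0.1117776)) / 3
= 1.3623472 / 3 = 0.4541157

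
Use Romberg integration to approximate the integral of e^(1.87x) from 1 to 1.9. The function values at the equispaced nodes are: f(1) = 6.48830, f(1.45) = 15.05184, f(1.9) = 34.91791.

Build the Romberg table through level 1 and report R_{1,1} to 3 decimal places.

15.242

R_{0,0} (trapezoid, 1 panel, h=0.9000): 18.63279
R_{1,0} (trapezoid, 2 panels, h=0.4500): 16.08973
R_{1,1} = 16.08973 + (16.08973 − 18.63279)/3 = 15.24204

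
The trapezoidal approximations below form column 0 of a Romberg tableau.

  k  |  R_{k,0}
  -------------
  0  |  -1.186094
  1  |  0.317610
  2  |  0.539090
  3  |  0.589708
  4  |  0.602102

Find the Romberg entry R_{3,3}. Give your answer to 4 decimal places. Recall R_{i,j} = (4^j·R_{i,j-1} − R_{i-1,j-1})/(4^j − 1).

0.6063

R_{1,1} = 0.317610 + (0.317610 − (-1.186094))/3 = 0.818845
R_{2,1} = (4·0.539090 − 0.317610) / 3 = 0.612917
R_{3,1} = (4·0.589708 − 0.539090) / 3 = 0.606581
R_{2,2} = 0.612917 + (0.612917 − 0.818845)/15 = 0.599188
R_{3,2} = (16·0.606581 − 0.612917) / 15 = 0.606159
R_{3,3} = 0.606159 + (0.606159 − 0.599188)/63 = 0.606270
(Column j=1 coincides with Simpson's rule on the same nodes.)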